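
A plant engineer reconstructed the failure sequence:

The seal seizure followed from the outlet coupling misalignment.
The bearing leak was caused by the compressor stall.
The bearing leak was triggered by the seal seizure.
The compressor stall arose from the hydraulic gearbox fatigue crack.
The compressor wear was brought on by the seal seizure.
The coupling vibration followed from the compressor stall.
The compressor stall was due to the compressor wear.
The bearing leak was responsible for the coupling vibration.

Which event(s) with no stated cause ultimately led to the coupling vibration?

the hydraulic gearbox fatigue crack, the outlet coupling misalignment

Tracing upstream from the coupling vibration: the coupling vibration ← the bearing leak ← the seal seizure ← the outlet coupling misalignment.
A separate upstream branch: the coupling vibration ← the compressor stall ← the hydraulic gearbox fatigue crack.
Each of those chain origins has no stated cause.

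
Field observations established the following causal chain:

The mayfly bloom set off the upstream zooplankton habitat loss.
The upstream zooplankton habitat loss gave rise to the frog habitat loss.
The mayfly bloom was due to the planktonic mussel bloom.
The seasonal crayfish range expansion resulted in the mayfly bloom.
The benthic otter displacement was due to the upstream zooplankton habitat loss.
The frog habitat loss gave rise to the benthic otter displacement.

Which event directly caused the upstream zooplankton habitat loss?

the mayfly bloom

Upstream contributors include the planktonic mussel bloom, the seasonal crayfish range expansion, but only the mayfly bloom feeds directly into the upstream zooplankton habitat loss.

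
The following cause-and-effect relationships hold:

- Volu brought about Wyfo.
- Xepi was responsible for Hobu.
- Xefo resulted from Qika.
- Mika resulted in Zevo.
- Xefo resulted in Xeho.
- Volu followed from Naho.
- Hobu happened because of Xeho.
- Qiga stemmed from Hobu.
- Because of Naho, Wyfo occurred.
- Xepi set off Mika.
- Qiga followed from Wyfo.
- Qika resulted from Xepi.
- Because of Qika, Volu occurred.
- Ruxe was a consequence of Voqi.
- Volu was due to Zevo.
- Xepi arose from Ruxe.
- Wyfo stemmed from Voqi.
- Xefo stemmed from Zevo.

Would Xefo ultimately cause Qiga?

There is a causal chain: Xefo → Xeho → Hobu → Qiga.

Yes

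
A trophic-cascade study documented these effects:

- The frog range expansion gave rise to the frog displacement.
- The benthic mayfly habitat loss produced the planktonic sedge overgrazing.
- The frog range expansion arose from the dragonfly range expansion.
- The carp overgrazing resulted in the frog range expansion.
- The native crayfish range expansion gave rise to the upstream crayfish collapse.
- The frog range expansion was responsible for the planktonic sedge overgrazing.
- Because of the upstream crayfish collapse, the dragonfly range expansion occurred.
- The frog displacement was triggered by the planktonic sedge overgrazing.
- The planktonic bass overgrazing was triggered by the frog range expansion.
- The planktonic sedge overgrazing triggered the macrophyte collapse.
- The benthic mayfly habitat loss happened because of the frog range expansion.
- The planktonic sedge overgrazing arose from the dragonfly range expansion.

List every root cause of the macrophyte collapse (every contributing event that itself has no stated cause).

the carp overgrazing, the native crayfish range expansion

Tracing upstream from the macrophyte collapse: the macrophyte collapse ← the planktonic sedge overgrazing ← the dragonfly range expansion ← the upstream crayfish collapse ← the native crayfish range expansion.
A separate upstream branch: the macrophyte collapse ← the planktonic sedge overgrazing ← the frog range expansion ← the carp overgrazing.
Each of those chain origins has no stated cause.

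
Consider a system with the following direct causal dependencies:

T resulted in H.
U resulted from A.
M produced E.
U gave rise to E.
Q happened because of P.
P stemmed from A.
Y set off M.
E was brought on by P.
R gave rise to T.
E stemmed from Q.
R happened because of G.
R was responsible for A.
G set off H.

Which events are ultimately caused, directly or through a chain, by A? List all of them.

E, P, Q, U

Direct effects: U, P.
2 steps out: Q, E.
Not reachable from it: G, R, T, Y, H, M.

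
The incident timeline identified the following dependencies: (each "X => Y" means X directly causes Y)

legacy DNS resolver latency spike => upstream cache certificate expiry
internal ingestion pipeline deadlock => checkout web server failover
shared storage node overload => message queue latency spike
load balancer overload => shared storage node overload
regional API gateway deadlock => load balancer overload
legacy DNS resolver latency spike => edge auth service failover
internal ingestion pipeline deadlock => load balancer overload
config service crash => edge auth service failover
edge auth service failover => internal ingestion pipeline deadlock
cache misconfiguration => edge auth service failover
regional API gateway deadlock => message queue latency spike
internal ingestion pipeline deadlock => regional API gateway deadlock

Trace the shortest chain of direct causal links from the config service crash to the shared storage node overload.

the config service crash → the edge auth service failover
the edge auth service failover → the internal ingestion pipeline deadlock
the internal ingestion pipeline deadlock → the load balancer overload
the load balancer overload → the shared storage node overload
Length: 4 steps.

the config service crash → the edge auth service failover → the internal ingestion pipeline deadlock → the load balancer overload → the shared storage node overload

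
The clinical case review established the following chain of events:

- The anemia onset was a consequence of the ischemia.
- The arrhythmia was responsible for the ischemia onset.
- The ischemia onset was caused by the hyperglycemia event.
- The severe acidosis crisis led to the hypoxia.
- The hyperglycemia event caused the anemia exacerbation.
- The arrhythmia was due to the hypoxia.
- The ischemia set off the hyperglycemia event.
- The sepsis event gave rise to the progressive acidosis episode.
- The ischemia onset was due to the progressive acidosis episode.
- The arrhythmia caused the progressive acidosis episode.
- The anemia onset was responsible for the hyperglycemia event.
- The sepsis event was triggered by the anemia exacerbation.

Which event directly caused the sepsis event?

the anemia exacerbation

Upstream contributors include the ischemia, the anemia onset, the hyperglycemia event, but only the anemia exacerbation feeds directly into the sepsis event.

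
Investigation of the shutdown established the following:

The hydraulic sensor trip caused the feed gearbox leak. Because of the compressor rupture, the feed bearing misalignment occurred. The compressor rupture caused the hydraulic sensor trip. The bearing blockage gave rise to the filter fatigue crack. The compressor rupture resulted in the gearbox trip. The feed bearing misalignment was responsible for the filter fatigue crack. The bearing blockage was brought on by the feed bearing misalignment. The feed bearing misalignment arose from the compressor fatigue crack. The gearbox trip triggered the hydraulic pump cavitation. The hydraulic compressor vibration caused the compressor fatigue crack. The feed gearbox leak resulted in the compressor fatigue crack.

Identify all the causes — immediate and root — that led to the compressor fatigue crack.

the compressor rupture, the feed gearbox leak, the hydraulic compressor vibration, the hydraulic sensor trip

Immediate causes of the compressor fatigue crack: the feed gearbox leak, the hydraulic compressor vibration.
Further upstream: the compressor rupture, the hydraulic sensor trip.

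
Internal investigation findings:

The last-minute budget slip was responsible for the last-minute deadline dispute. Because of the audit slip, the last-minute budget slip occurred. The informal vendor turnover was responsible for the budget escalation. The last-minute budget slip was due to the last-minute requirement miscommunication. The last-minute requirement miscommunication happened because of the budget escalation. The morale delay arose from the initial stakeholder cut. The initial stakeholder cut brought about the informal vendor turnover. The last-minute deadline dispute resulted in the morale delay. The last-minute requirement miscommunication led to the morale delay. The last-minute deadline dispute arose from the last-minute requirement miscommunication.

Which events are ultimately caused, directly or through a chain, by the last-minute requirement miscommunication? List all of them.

Direct effects: the last-minute budget slip, the last-minute deadline dispute, the morale delay.
Not reachable from it: the initial stakeholder cut, the informal vendor turnover, the budget escalation, the audit slip.

the last-minute budget slip, the last-minute deadline dispute, the morale delay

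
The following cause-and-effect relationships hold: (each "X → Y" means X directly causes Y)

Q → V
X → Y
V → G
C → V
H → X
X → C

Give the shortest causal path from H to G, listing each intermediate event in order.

H → X
X → C
C → V
V → G
Length: 4 steps.

H → X → C → V → G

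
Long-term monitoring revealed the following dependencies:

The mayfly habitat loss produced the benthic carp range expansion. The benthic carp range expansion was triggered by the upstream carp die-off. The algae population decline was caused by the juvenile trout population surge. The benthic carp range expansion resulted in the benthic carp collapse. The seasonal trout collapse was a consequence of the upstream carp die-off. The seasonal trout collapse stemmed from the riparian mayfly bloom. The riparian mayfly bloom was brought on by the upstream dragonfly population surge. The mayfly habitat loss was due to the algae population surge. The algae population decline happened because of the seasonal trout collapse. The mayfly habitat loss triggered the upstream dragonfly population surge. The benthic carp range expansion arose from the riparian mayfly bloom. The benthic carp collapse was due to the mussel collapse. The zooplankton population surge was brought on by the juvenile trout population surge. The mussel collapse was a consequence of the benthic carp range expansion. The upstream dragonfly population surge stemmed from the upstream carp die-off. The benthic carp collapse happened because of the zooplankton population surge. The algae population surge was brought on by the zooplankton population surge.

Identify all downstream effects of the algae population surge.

Direct effects: the mayfly habitat loss.
2 steps out: the upstream dragonfly population surge, the benthic carp range expansion.
3 steps out: the riparian mayfly bloom, the mussel collapse, the benthic carp collapse.
4 steps out: the seasonal trout collapse.
5 steps out: the algae population decline.
Not reachable from it: the juvenile trout population surge, the zooplankton population surge, the upstream carp die-off.

the algae population decline, the benthic carp collapse, the benthic carp range expansion, the mayfly habitat loss, the mussel collapse, the riparian mayfly bloom, the seasonal trout collapse, the upstream dragonfly population surge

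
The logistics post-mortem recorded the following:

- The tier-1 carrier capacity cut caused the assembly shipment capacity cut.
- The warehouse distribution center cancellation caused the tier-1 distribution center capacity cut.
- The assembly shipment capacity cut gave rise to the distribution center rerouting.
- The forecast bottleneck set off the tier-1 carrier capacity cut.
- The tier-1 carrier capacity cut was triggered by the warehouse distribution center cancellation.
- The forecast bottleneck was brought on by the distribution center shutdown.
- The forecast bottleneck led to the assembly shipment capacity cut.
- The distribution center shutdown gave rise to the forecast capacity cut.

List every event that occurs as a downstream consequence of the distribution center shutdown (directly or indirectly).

the assembly shipment capacity cut, the distribution center rerouting, the forecast bottleneck, the forecast capacity cut, the tier-1 carrier capacity cut

Direct effects: the forecast bottleneck, the forecast capacity cut.
2 steps out: the tier-1 carrier capacity cut, the assembly shipment capacity cut.
3 steps out: the distribution center rerouting.
Not reachable from it: the warehouse distribution center cancellation, the tier-1 distribution center capacity cut.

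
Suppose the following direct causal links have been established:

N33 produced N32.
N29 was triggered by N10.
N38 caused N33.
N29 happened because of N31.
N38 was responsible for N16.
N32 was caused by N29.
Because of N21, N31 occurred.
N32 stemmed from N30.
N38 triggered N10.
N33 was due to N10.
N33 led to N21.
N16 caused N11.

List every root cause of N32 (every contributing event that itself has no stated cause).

Tracing upstream from N32: N32 ← N33 ← N38.
A separate upstream branch: N32 ← N30.
Each of those chain origins has no stated cause.

N30, N38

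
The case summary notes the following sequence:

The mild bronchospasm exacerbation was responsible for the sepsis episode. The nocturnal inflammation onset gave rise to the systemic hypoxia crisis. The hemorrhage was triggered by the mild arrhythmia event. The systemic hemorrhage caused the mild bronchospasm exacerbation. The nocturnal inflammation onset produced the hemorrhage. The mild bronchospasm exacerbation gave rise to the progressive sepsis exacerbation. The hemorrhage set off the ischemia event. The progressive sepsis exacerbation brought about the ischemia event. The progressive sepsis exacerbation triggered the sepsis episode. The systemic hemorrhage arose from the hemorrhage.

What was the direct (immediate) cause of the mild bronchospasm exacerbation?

Upstream contributors include the nocturnal inflammation onset, the hemorrhage, the mild arrhythmia event, but only the systemic hemorrhage feeds directly into the mild bronchospasm exacerbation.

the systemic hemorrhage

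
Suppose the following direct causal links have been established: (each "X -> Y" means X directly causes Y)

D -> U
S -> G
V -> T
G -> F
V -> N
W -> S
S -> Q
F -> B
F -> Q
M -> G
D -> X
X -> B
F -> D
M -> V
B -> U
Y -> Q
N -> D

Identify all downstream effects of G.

Direct effects: F.
2 steps out: D, B, Q.
3 steps out: X, U.
Not reachable from it: W, M, S, V, N, T, Y.

B, D, F, Q, U, X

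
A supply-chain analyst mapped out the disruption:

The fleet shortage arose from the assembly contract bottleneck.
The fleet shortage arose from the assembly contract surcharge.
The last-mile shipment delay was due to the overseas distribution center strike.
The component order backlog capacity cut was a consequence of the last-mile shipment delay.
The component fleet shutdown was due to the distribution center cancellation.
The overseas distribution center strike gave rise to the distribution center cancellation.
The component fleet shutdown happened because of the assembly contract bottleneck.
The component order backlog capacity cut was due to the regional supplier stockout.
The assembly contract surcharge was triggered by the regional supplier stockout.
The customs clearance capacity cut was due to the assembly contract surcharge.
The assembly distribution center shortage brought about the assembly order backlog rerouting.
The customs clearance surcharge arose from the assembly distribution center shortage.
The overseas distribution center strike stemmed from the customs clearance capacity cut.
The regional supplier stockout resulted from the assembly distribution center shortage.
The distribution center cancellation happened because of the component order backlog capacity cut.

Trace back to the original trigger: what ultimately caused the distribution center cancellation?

the assembly distribution center shortage

Tracing upstream from the distribution center cancellation: the distribution center cancellation ← the component order backlog capacity cut ← the regional supplier stockout ← the assembly distribution center shortage.
The assembly distribution center shortage has no stated cause, so it is the root.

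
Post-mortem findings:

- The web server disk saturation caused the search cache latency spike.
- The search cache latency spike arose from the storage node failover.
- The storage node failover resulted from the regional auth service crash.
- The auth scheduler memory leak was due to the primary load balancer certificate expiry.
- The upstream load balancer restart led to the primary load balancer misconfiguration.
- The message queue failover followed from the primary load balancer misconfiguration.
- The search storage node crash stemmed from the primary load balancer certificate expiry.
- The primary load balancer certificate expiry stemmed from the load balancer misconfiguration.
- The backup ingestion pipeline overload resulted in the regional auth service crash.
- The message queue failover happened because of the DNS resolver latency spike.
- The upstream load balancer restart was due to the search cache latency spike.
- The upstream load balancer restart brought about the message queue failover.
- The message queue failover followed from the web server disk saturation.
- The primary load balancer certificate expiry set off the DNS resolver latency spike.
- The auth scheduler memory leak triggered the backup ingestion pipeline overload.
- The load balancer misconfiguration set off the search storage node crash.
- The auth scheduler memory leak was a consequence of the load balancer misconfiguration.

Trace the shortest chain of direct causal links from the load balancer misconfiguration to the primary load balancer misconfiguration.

the load balancer misconfiguration → the auth scheduler memory leak
the auth scheduler memory leak → the backup ingestion pipeline overload
the backup ingestion pipeline overload → the regional auth service crash
the regional auth service crash → the storage node failover
the storage node failover → the search cache latency spike
the search cache latency spike → the upstream load balancer restart
the upstream load balancer restart → the primary load balancer misconfiguration
Length: 7 steps.

the load balancer misconfiguration → the auth scheduler memory leak → the backup ingestion pipeline overload → the regional auth service crash → the storage node failover → the search cache latency spike → the upstream load balancer restart → the primary load balancer misconfiguration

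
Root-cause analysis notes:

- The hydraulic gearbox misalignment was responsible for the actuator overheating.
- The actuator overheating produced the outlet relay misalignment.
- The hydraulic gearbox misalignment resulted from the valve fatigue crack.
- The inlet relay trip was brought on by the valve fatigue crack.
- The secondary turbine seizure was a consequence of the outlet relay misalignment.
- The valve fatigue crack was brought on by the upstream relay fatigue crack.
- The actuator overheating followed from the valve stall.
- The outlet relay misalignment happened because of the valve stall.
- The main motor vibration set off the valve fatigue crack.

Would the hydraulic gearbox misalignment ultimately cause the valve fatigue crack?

No

The hydraulic gearbox misalignment leads to the actuator overheating, the outlet relay misalignment, the secondary turbine seizure; the valve fatigue crack is not among them.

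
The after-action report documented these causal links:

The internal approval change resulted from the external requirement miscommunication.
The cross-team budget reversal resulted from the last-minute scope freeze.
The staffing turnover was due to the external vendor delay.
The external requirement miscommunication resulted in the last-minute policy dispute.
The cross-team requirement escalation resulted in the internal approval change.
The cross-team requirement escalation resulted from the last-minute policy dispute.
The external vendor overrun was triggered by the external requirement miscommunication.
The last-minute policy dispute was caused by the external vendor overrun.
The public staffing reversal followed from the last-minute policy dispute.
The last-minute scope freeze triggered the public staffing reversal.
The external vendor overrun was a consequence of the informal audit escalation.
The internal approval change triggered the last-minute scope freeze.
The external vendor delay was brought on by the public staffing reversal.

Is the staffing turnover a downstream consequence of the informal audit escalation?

There is a causal chain: the informal audit escalation → the external vendor overrun → the last-minute policy dispute → the public staffing reversal → the external vendor delay → the staffing turnover.

Yes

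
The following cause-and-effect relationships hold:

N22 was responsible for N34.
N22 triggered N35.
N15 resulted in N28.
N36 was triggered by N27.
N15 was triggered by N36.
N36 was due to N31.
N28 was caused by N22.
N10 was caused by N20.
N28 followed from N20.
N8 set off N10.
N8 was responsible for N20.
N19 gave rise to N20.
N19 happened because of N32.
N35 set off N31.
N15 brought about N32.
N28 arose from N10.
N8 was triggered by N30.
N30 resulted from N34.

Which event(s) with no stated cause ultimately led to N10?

N22, N27

Tracing upstream from N10: N10 ← N8 ← N30 ← N34 ← N22.
A separate upstream branch: N10 ← N20 ← N19 ← N32 ← N15 ← N36 ← N27.
Each of those chain origins has no stated cause.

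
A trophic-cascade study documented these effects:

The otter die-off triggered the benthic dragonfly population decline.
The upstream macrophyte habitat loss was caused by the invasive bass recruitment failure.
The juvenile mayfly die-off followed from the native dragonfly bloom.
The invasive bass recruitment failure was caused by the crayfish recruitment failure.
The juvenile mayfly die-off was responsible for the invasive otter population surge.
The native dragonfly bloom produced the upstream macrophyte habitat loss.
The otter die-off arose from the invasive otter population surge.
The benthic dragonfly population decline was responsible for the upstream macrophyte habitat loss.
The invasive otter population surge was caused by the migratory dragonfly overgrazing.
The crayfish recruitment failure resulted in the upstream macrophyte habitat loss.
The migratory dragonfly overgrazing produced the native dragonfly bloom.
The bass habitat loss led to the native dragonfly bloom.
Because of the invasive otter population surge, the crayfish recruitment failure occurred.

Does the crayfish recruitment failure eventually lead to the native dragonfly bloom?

The crayfish recruitment failure leads to the invasive bass recruitment failure, the upstream macrophyte habitat loss; the native dragonfly bloom is not among them.

No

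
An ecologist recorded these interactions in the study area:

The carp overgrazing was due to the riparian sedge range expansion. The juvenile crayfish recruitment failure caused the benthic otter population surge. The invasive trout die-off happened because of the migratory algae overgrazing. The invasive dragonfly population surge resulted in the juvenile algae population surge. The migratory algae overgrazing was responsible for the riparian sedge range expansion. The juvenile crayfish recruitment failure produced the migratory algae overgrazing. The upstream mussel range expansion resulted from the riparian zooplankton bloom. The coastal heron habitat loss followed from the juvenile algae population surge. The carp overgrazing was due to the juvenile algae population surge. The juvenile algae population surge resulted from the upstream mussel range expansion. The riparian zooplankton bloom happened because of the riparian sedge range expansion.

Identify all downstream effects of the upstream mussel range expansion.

Direct effects: the juvenile algae population surge.
2 steps out: the coastal heron habitat loss, the carp overgrazing.
Not reachable from it: the juvenile crayfish recruitment failure, the benthic otter population surge, the migratory algae overgrazing, the invasive dragonfly population surge, the riparian sedge range expansion, the invasive trout die-off, the riparian zooplankton bloom.

the carp overgrazing, the coastal heron habitat loss, the juvenile algae population surge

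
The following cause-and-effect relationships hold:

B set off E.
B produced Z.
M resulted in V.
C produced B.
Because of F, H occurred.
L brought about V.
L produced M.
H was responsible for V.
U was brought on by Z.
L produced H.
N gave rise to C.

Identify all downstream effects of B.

Direct effects: E, Z.
2 steps out: U.
Not reachable from it: L, N, M, F, C, H, V.

E, U, Z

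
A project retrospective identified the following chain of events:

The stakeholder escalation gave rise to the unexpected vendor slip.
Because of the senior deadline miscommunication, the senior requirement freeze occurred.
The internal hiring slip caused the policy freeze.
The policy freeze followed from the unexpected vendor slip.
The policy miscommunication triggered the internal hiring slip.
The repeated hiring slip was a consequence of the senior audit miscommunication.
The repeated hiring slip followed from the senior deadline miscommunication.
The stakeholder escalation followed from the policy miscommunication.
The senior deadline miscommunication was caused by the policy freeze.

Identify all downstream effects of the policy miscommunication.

Direct effects: the internal hiring slip, the stakeholder escalation.
2 steps out: the unexpected vendor slip, the policy freeze.
3 steps out: the senior deadline miscommunication.
4 steps out: the senior requirement freeze, the repeated hiring slip.
Not reachable from it: the senior audit miscommunication.

the internal hiring slip, the policy freeze, the repeated hiring slip, the senior deadline miscommunication, the senior requirement freeze, the stakeholder escalation, the unexpected vendor slip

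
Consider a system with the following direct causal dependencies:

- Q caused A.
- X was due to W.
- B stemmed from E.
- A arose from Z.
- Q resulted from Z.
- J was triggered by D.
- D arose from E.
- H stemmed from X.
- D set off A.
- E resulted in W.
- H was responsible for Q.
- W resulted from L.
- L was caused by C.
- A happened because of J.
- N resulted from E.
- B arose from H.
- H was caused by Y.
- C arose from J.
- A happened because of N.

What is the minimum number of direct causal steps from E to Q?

Shortest chain: E → W → X → H → Q.

4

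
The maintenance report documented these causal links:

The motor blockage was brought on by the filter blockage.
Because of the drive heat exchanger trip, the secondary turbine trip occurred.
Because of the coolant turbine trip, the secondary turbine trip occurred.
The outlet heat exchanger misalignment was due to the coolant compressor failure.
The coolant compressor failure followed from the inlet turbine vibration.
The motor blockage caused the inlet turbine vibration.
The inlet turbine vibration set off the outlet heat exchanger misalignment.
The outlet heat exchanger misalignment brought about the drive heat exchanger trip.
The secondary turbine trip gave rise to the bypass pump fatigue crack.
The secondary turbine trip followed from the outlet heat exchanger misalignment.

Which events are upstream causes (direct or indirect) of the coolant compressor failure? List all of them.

the filter blockage, the inlet turbine vibration, the motor blockage

Immediate cause of the coolant compressor failure: the inlet turbine vibration.
Further upstream: the filter blockage, the motor blockage.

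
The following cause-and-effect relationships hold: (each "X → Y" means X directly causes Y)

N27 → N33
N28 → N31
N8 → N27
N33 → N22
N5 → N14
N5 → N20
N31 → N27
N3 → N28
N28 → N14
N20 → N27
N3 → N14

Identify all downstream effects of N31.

Direct effects: N27.
2 steps out: N33.
3 steps out: N22.
Not reachable from it: N5, N3, N8, N28, N14, N20.

N22, N27, N33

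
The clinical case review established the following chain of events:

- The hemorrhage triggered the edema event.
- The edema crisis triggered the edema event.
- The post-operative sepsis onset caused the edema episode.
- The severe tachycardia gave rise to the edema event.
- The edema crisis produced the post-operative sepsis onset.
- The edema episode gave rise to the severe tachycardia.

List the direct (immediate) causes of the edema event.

Upstream contributors include the post-operative sepsis onset, the edema episode, but only the edema crisis, the hemorrhage, the severe tachycardia feed directly into the edema event.

the edema crisis, the hemorrhage, the severe tachycardia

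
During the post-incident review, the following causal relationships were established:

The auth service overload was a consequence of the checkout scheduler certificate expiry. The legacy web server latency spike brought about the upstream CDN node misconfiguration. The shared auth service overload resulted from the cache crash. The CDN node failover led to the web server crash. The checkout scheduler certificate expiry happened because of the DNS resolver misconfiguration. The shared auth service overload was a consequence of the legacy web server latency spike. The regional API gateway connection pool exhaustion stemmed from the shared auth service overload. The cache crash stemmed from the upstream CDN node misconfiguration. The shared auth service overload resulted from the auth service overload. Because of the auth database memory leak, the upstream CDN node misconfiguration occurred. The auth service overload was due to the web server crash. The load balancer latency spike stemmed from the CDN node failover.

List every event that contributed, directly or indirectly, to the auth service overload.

Immediate causes of the auth service overload: the web server crash, the checkout scheduler certificate expiry.
Further upstream: the CDN node failover, the DNS resolver misconfiguration.

the CDN node failover, the DNS resolver misconfiguration, the checkout scheduler certificate expiry, the web server crash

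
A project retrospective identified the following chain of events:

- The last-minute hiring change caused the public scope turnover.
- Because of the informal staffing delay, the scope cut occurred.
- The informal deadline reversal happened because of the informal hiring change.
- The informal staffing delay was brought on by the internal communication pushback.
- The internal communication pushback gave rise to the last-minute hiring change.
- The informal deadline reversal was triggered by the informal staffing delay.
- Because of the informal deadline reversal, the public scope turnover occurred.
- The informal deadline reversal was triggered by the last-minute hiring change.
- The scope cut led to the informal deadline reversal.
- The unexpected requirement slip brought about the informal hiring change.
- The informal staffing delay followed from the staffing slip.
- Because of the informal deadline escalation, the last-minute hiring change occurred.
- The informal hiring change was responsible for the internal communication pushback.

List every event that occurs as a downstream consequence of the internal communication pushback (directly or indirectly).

Direct effects: the informal staffing delay, the last-minute hiring change.
2 steps out: the scope cut, the informal deadline reversal, the public scope turnover.
Not reachable from it: the informal deadline escalation, the unexpected requirement slip, the staffing slip, the informal hiring change.

the informal deadline reversal, the informal staffing delay, the last-minute hiring change, the public scope turnover, the scope cut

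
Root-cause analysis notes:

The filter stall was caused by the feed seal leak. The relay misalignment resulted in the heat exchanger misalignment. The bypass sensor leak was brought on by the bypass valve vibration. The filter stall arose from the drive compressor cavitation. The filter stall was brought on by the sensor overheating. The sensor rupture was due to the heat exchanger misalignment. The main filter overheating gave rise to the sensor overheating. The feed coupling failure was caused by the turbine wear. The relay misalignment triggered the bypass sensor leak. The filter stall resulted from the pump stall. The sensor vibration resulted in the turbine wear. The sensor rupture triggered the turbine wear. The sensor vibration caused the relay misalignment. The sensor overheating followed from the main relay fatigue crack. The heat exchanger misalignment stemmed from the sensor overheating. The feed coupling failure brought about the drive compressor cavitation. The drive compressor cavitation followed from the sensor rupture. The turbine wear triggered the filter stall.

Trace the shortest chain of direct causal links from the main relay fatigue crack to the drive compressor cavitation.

the main relay fatigue crack → the sensor overheating → the heat exchanger misalignment → the sensor rupture → the drive compressor cavitation

the main relay fatigue crack → the sensor overheating
the sensor overheating → the heat exchanger misalignment
the heat exchanger misalignment → the sensor rupture
the sensor rupture → the drive compressor cavitation
Length: 4 steps.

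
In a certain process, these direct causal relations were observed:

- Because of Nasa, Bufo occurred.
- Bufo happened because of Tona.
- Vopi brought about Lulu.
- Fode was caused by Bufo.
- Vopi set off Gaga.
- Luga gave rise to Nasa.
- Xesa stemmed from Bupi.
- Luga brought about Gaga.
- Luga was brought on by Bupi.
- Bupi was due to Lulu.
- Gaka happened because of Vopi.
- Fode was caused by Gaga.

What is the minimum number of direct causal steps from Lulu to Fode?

Shortest chain: Lulu → Bupi → Luga → Gaga → Fode.

4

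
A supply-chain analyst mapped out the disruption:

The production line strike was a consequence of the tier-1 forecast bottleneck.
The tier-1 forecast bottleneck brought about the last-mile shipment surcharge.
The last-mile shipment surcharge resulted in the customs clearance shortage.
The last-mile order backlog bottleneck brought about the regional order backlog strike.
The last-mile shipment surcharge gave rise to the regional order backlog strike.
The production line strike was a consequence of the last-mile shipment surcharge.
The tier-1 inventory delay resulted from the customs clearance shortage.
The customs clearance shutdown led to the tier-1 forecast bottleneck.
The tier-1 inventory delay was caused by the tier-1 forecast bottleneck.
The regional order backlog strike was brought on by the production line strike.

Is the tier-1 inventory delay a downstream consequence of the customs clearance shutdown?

Yes

There is a causal chain: the customs clearance shutdown → the tier-1 forecast bottleneck → the tier-1 inventory delay.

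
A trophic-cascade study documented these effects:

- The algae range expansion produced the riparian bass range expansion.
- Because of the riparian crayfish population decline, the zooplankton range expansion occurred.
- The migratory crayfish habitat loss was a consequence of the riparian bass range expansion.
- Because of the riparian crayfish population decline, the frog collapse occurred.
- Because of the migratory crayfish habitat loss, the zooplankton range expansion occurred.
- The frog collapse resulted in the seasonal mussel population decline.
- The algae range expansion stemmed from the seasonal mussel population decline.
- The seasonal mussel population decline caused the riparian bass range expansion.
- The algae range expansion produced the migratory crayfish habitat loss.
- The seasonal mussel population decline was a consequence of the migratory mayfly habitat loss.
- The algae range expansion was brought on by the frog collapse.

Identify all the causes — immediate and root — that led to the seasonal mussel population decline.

Immediate causes of the seasonal mussel population decline: the frog collapse, the migratory mayfly habitat loss.
Further upstream: the riparian crayfish population decline.

the frog collapse, the migratory mayfly habitat loss, the riparian crayfish population decline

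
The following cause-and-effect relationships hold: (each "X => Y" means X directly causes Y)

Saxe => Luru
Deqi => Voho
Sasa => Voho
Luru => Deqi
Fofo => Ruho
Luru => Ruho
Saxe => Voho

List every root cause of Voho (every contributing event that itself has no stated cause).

Tracing upstream from Voho: Voho ← Saxe.
A separate upstream branch: Voho ← Sasa.
Each of those chain origins has no stated cause.

Sasa, Saxe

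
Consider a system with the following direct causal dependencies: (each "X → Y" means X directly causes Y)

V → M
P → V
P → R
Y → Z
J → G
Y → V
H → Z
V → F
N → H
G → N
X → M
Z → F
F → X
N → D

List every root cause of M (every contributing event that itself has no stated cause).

Tracing upstream from M: M ← V ← Y.
A separate upstream branch: M ← X ← F ← Z ← H ← N ← G ← J.
A separate upstream branch: M ← V ← P.
Each of those chain origins has no stated cause.

J, P, Y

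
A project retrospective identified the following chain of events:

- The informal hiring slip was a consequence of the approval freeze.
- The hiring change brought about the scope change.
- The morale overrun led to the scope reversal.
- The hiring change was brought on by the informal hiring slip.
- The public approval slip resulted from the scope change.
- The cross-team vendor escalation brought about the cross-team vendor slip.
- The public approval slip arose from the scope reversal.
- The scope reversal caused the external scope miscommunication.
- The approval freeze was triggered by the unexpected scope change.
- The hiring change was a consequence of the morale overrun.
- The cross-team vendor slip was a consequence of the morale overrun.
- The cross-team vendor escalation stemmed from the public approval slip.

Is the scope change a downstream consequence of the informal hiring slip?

There is a causal chain: the informal hiring slip → the hiring change → the scope change.

Yes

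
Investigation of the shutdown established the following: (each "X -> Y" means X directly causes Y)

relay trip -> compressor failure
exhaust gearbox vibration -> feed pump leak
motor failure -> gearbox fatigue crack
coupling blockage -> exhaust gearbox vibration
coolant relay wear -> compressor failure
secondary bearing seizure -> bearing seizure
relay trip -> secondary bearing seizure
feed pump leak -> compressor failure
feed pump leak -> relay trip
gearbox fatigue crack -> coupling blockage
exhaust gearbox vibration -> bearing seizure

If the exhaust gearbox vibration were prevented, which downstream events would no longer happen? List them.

Downstream of the exhaust gearbox vibration: the feed pump leak, the relay trip, the secondary bearing seizure, the bearing seizure, the compressor failure.
Of those, still caused via another path: the compressor failure.
The remainder have no surviving cause.

the bearing seizure, the feed pump leak, the relay trip, the secondary bearing seizure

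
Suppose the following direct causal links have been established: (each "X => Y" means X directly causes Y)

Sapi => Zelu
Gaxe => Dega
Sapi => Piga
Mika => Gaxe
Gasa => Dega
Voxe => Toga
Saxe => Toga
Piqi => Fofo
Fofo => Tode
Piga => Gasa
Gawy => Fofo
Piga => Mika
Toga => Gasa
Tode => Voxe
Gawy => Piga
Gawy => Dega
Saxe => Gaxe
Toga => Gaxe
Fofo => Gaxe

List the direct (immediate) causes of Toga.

Upstream contributors include Piqi, Gawy, Fofo, Tode, but only Saxe, Voxe feed directly into Toga.

Saxe, Voxe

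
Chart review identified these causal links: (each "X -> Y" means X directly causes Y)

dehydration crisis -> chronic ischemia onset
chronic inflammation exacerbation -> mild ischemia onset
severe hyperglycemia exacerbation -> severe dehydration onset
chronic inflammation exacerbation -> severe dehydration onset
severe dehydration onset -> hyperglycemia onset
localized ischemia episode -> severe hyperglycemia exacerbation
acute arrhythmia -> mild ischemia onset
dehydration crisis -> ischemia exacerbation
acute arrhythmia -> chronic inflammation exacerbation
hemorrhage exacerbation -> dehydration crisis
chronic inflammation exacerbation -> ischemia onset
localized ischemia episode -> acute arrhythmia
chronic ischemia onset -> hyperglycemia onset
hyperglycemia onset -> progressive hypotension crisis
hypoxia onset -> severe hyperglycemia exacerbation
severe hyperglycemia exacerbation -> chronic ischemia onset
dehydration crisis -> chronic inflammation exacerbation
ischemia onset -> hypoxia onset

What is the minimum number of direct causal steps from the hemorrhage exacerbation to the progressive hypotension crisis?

4

Shortest chain: the hemorrhage exacerbation → the dehydration crisis → the chronic ischemia onset → the hyperglycemia onset → the progressive hypotension crisis.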